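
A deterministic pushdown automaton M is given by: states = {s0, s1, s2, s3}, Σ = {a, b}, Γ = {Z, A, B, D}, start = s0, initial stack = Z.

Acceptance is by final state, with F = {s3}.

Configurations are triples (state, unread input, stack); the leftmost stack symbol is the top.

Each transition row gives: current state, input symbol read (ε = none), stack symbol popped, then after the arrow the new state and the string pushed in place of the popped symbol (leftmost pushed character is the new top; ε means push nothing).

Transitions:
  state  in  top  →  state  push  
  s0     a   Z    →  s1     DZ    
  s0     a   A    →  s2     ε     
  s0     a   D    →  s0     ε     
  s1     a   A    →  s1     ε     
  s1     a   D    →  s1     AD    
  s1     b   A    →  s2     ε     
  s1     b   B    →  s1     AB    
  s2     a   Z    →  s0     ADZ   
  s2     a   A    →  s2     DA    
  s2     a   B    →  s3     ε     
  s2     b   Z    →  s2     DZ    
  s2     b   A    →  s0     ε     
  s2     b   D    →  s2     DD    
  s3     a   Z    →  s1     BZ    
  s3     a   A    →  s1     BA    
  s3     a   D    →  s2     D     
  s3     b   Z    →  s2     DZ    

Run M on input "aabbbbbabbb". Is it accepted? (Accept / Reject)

Reject

(s0, aabbbbbabbb, Z)
  read a, top Z: go to s1, push DZ → (s1, abbbbbabbb, DZ)
  read a, top D: go to s1, push AD → (s1, bbbbbabbb, ADZ)
  read b, top A: go to s2, push ε → (s2, bbbbabbb, DZ)
  read b, top D: go to s2, push DD → (s2, bbbabbb, DDZ)
  read b, top D: go to s2, push DD → (s2, bbabbb, DDDZ)
  read b, top D: go to s2, push DD → (s2, babbb, DDDDZ)
  read b, top D: go to s2, push DD → (s2, abbb, DDDDDZ)
No transition applies at (s2, abbb, DDDDDZ); input not fully consumed.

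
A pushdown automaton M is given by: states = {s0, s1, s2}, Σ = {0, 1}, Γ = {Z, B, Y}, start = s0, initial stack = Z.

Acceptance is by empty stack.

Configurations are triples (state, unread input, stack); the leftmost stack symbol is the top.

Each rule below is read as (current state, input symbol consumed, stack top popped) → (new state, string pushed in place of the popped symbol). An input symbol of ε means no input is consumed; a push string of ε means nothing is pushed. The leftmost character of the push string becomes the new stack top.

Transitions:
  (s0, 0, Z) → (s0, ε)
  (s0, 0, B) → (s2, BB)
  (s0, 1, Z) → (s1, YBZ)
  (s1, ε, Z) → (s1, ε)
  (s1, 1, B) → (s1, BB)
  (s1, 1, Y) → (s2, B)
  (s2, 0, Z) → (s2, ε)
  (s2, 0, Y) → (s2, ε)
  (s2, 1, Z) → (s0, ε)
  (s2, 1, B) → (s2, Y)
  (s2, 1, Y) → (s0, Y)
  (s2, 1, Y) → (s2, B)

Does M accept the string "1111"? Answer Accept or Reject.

No computation consumes all input and empties the stack.

Reject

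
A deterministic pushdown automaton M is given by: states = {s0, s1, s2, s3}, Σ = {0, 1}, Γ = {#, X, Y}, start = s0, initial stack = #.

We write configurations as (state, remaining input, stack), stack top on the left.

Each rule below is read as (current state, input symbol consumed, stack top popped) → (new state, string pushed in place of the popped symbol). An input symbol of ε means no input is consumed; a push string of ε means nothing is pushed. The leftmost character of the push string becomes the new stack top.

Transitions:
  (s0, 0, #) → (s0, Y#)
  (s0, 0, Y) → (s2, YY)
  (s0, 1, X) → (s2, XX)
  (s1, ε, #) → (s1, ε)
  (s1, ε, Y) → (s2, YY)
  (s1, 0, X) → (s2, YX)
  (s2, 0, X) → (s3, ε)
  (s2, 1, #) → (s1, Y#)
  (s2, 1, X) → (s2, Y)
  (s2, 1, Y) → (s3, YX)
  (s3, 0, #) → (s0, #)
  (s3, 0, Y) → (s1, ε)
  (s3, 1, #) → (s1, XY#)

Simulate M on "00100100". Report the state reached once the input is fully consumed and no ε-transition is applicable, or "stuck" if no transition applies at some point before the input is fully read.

(s0, 00100100, #) ⊢ (s0, 0100100, Y#) ⊢ (s2, 100100, YY#) ⊢ (s3, 00100, YXY#) ⊢ (s1, 0100, XY#) ⊢ (s2, 100, YXY#) ⊢ (s3, 00, YXXY#) ⊢ (s1, 0, XXY#) ⊢ (s2, ε, YXXY#)
All input consumed; M is in state s2.

s2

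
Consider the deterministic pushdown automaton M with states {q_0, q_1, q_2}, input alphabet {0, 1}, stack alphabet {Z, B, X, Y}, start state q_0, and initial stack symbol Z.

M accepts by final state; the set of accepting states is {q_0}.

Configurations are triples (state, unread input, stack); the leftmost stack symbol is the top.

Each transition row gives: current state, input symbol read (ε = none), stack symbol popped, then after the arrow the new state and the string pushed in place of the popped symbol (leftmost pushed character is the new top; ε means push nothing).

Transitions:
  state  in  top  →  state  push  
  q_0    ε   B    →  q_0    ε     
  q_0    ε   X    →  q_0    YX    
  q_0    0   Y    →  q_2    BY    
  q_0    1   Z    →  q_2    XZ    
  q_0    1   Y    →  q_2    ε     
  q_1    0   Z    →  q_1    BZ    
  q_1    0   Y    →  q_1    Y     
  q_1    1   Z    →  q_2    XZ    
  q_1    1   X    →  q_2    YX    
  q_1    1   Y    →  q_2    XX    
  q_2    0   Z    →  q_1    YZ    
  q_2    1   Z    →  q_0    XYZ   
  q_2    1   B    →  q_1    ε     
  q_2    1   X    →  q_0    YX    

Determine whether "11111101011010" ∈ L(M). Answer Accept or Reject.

(q_0, 11111101011010, Z)
  read 1, top Z: go to q_2, push XZ → (q_2, 1111101011010, XZ)
  read 1, top X: go to q_0, push YX → (q_0, 111101011010, YXZ)
  read 1, top Y: go to q_2, push ε → (q_2, 11101011010, XZ)
  read 1, top X: go to q_0, push YX → (q_0, 1101011010, YXZ)
  read 1, top Y: go to q_2, push ε → (q_2, 101011010, XZ)
  read 1, top X: go to q_0, push YX → (q_0, 01011010, YXZ)
  read 0, top Y: go to q_2, push BY → (q_2, 1011010, BYXZ)
  read 1, top B: go to q_1, push ε → (q_1, 011010, YXZ)
  read 0, top Y: go to q_1, push Y → (q_1, 11010, YXZ)
  read 1, top Y: go to q_2, push XX → (q_2, 1010, XXXZ)
  read 1, top X: go to q_0, push YX → (q_0, 010, YXXXZ)
  read 0, top Y: go to q_2, push BY → (q_2, 10, BYXXXZ)
  read 1, top B: go to q_1, push ε → (q_1, 0, YXXXZ)
  read 0, top Y: go to q_1, push Y → (q_1, ε, YXXXZ)
All input consumed; state q_1 ∉ F and no further ε-move applies.

Reject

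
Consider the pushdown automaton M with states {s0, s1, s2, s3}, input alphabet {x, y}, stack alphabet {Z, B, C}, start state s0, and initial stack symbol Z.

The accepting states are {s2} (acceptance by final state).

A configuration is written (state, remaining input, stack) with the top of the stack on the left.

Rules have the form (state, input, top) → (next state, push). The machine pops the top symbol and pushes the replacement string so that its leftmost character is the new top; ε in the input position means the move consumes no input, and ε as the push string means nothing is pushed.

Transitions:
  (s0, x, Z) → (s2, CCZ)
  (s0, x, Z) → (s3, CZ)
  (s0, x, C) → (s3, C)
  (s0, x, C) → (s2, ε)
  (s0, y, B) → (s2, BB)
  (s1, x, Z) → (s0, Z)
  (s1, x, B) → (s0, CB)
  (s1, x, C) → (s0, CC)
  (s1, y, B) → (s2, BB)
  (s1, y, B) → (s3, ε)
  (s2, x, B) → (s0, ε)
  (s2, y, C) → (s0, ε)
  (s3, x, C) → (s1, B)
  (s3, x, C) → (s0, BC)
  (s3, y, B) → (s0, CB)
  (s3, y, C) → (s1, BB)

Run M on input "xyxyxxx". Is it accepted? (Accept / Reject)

No computation consumes all input and reaches a final state.

Reject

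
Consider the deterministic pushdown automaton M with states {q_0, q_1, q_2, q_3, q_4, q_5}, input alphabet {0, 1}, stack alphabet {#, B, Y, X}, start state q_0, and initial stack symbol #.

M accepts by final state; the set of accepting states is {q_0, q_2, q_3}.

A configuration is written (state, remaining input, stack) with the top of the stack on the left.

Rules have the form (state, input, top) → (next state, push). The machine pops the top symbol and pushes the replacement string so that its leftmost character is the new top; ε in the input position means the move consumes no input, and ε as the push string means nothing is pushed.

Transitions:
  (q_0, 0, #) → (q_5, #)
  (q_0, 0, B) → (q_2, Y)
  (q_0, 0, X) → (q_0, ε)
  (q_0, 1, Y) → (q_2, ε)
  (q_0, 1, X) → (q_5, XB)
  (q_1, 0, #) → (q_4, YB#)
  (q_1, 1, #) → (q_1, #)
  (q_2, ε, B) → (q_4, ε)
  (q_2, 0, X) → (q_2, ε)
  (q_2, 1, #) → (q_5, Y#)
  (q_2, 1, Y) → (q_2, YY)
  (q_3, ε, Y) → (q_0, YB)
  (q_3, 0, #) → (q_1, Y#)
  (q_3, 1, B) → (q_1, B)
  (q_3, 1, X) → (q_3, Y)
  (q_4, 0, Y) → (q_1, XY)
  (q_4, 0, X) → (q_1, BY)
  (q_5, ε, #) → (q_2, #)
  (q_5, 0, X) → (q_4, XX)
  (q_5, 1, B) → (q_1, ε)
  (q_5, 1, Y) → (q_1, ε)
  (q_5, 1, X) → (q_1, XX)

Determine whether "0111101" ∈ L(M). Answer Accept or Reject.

(q_0, 0111101, #) ⊢ (q_5, 111101, #) ⊢ (q_2, 111101, #) ⊢ (q_5, 11101, Y#) ⊢ (q_1, 1101, #) ⊢ (q_1, 101, #) ⊢ (q_1, 01, #) ⊢ (q_4, 1, YB#)
No transition applies at (q_4, 1, YB#); input not fully consumed.

Reject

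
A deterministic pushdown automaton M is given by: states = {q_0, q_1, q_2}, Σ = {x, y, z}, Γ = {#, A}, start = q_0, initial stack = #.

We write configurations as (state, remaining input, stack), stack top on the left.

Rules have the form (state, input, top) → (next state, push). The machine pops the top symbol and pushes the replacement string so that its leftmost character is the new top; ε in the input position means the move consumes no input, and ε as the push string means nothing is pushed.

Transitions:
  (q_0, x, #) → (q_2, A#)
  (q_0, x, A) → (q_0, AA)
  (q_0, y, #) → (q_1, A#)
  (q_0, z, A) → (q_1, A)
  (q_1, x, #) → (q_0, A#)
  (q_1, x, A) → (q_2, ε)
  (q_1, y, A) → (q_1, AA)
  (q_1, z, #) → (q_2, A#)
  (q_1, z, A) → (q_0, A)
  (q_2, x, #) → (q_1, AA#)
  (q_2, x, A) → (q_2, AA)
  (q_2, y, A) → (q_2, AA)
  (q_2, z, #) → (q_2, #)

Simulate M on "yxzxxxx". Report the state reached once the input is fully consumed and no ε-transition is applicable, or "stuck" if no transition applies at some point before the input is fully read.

(q_0, yxzxxxx, #) ⊢ (q_1, xzxxxx, A#) ⊢ (q_2, zxxxx, #) ⊢ (q_2, xxxx, #) ⊢ (q_1, xxx, AA#) ⊢ (q_2, xx, A#) ⊢ (q_2, x, AA#) ⊢ (q_2, ε, AAA#)
All input consumed; M is in state q_2.

q_2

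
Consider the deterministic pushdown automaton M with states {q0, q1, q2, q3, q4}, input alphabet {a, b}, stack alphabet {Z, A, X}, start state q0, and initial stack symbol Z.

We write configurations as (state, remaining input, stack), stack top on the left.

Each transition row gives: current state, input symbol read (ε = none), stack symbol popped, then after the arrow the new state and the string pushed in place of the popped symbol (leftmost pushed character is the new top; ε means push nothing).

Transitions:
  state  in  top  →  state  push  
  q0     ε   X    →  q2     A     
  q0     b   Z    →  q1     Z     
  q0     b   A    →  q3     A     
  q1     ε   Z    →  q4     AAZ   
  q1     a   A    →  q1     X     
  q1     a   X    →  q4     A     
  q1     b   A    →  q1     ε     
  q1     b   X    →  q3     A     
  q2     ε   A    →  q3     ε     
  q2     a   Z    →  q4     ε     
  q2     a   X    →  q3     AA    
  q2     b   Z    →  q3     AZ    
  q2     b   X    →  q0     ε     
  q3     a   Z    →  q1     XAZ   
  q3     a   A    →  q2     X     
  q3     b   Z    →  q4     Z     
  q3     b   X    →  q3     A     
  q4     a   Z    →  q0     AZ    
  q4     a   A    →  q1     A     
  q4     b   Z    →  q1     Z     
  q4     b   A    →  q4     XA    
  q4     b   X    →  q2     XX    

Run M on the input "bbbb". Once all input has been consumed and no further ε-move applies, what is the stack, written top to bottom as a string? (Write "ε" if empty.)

AAZ

(q0, bbbb, Z) ⊢ (q1, bbb, Z) ⊢ (q4, bbb, AAZ) ⊢ (q4, bb, XAAZ) ⊢ (q2, b, XXAAZ) ⊢ (q0, ε, XAAZ) ⊢ (q2, ε, AAAZ) ⊢ (q3, ε, AAZ)
All input consumed in state q3 with stack AAZ.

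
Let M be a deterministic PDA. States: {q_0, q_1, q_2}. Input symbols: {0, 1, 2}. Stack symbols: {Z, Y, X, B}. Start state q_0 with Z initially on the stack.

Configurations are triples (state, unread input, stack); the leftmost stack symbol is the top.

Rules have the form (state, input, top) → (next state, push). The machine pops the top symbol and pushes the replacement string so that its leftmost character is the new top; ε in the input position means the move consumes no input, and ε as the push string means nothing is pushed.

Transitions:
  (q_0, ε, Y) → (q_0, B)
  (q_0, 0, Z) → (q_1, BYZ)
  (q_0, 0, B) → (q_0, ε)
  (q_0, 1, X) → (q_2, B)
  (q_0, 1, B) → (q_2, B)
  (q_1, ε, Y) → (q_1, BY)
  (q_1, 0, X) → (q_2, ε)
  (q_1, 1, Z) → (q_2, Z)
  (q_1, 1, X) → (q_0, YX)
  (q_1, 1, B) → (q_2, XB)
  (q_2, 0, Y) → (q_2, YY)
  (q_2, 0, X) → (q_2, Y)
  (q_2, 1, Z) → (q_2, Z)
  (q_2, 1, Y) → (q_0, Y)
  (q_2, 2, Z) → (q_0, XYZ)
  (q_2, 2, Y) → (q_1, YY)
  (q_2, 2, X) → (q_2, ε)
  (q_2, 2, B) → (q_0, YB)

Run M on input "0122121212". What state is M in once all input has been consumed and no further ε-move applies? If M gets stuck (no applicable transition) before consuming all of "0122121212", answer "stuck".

q_0

(q_0, 0122121212, Z)
  read 0, top Z: go to q_1, push BYZ → (q_1, 122121212, BYZ)
  read 1, top B: go to q_2, push XB → (q_2, 22121212, XBYZ)
  read 2, top X: go to q_2, push ε → (q_2, 2121212, BYZ)
  read 2, top B: go to q_0, push YB → (q_0, 121212, YBYZ)
  ε-move, top Y: go to q_0, push B → (q_0, 121212, BBYZ)
  read 1, top B: go to q_2, push B → (q_2, 21212, BBYZ)
  read 2, top B: go to q_0, push YB → (q_0, 1212, YBBYZ)
  ε-move, top Y: go to q_0, push B → (q_0, 1212, BBBYZ)
  read 1, top B: go to q_2, push B → (q_2, 212, BBBYZ)
  read 2, top B: go to q_0, push YB → (q_0, 12, YBBBYZ)
  ε-move, top Y: go to q_0, push B → (q_0, 12, BBBBYZ)
  read 1, top B: go to q_2, push B → (q_2, 2, BBBBYZ)
  read 2, top B: go to q_0, push YB → (q_0, ε, YBBBBYZ)
  ε-move, top Y: go to q_0, push B → (q_0, ε, BBBBBYZ)
All input consumed; M is in state q_0.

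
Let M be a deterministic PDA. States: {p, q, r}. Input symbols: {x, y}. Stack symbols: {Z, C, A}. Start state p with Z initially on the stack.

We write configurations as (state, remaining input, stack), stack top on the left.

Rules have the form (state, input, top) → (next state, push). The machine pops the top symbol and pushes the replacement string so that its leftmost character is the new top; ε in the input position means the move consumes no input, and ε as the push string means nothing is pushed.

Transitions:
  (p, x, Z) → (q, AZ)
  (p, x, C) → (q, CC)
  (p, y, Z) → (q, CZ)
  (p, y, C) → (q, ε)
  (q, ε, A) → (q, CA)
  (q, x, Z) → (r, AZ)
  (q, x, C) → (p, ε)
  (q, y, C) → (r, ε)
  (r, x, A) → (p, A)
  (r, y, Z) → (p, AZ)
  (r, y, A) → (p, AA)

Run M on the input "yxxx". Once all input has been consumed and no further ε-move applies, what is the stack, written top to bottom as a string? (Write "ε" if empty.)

(p, yxxx, Z)
  read y, top Z: go to q, push CZ → (q, xxx, CZ)
  read x, top C: go to p, push ε → (p, xx, Z)
  read x, top Z: go to q, push AZ → (q, x, AZ)
  ε-move, top A: go to q, push CA → (q, x, CAZ)
  read x, top C: go to p, push ε → (p, ε, AZ)
All input consumed in state p with stack AZ.

AZ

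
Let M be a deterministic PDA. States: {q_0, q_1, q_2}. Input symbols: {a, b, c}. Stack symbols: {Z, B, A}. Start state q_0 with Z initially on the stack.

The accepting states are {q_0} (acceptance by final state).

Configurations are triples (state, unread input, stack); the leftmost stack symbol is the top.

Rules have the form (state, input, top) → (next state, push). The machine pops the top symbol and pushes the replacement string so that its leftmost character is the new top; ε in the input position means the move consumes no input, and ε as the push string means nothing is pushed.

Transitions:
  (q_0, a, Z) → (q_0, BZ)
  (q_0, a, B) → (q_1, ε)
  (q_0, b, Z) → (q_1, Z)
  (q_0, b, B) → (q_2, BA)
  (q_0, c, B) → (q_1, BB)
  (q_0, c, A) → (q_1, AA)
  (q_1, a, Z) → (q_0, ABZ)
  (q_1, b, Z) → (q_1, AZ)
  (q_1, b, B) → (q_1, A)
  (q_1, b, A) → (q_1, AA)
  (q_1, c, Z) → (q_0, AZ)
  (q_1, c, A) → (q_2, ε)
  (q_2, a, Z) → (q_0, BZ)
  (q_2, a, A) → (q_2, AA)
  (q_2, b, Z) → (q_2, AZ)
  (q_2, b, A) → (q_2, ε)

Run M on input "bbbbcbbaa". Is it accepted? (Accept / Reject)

(q_0, bbbbcbbaa, Z)
  read b, top Z: go to q_1, push Z → (q_1, bbbcbbaa, Z)
  read b, top Z: go to q_1, push AZ → (q_1, bbcbbaa, AZ)
  read b, top A: go to q_1, push AA → (q_1, bcbbaa, AAZ)
  read b, top A: go to q_1, push AA → (q_1, cbbaa, AAAZ)
  read c, top A: go to q_2, push ε → (q_2, bbaa, AAZ)
  read b, top A: go to q_2, push ε → (q_2, baa, AZ)
  read b, top A: go to q_2, push ε → (q_2, aa, Z)
  read a, top Z: go to q_0, push BZ → (q_0, a, BZ)
  read a, top B: go to q_1, push ε → (q_1, ε, Z)
All input consumed; state q_1 ∉ F and no further ε-move applies.

Reject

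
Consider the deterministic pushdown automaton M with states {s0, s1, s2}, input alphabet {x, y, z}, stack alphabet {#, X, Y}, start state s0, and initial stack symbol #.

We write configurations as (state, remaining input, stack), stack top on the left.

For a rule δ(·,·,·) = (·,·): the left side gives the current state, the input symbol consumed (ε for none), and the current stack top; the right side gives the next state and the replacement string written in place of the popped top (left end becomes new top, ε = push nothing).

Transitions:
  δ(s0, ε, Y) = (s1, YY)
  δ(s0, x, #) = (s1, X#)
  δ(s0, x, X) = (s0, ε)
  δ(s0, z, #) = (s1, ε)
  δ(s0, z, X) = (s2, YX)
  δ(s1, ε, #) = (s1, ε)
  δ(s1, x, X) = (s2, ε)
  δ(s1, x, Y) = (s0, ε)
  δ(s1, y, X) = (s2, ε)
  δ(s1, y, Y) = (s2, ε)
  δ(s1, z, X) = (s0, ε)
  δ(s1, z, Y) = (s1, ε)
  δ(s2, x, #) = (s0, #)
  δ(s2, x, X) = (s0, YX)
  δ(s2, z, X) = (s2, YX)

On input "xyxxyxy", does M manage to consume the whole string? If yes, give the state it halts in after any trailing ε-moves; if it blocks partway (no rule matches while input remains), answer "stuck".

stuck

(s0, xyxxyxy, #) ⊢ (s1, yxxyxy, X#) ⊢ (s2, xxyxy, #) ⊢ (s0, xyxy, #) ⊢ (s1, yxy, X#) ⊢ (s2, xy, #) ⊢ (s0, y, #)
No transition for (s0, y, top #); M blocks with input y remaining.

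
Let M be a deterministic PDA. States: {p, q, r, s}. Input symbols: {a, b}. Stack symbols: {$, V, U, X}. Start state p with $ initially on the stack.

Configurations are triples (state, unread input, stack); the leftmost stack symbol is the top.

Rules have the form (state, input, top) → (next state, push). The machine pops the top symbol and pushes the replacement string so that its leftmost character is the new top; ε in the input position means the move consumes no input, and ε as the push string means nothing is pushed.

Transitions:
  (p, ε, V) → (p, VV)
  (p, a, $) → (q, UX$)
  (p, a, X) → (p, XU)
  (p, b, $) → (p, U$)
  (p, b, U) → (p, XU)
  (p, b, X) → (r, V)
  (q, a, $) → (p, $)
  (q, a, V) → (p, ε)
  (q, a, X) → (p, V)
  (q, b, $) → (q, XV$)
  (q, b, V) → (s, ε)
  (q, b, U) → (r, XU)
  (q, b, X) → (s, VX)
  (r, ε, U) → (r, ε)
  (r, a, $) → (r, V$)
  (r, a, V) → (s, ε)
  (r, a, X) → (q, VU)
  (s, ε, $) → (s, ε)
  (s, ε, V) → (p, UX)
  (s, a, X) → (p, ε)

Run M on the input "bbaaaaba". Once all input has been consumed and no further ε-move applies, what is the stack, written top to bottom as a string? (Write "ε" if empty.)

(p, bbaaaaba, $)
  read b, top $: go to p, push U$ → (p, baaaaba, U$)
  read b, top U: go to p, push XU → (p, aaaaba, XU$)
  read a, top X: go to p, push XU → (p, aaaba, XUU$)
  read a, top X: go to p, push XU → (p, aaba, XUUU$)
  read a, top X: go to p, push XU → (p, aba, XUUUU$)
  read a, top X: go to p, push XU → (p, ba, XUUUUU$)
  read b, top X: go to r, push V → (r, a, VUUUUU$)
  read a, top V: go to s, push ε → (s, ε, UUUUU$)
All input consumed in state s with stack UUUUU$.

UUUUU$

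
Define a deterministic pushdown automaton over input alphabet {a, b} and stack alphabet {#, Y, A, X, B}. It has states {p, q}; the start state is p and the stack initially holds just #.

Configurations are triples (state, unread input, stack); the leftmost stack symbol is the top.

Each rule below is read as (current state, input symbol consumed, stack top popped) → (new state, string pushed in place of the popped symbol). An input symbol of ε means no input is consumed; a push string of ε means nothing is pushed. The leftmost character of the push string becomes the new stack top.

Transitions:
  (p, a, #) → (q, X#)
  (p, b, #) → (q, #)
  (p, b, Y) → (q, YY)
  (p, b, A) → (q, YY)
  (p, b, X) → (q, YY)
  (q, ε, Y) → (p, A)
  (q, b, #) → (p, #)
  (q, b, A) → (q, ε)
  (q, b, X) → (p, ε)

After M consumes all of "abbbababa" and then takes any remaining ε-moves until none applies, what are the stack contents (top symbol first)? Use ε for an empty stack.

X#

(p, abbbababa, #) ⊢ (q, bbbababa, X#) ⊢ (p, bbababa, #) ⊢ (q, bababa, #) ⊢ (p, ababa, #) ⊢ (q, baba, X#) ⊢ (p, aba, #) ⊢ (q, ba, X#) ⊢ (p, a, #) ⊢ (q, ε, X#)
All input consumed in state q with stack X#.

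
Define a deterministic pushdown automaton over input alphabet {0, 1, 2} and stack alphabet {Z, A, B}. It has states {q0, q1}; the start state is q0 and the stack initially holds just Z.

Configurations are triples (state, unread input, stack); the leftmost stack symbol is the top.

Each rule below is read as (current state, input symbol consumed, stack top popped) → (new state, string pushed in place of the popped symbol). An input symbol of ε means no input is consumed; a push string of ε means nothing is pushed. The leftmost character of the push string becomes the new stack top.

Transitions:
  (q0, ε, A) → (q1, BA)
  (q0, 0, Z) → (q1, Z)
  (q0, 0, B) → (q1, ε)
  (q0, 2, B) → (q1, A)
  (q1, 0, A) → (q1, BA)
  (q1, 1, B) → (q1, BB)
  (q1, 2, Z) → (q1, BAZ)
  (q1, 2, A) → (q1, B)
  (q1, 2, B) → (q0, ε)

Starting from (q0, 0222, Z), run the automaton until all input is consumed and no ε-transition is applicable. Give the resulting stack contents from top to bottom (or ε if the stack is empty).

(q0, 0222, Z) ⊢ (q1, 222, Z) ⊢ (q1, 22, BAZ) ⊢ (q0, 2, AZ) ⊢ (q1, 2, BAZ) ⊢ (q0, ε, AZ) ⊢ (q1, ε, BAZ)
All input consumed in state q1 with stack BAZ.

BAZ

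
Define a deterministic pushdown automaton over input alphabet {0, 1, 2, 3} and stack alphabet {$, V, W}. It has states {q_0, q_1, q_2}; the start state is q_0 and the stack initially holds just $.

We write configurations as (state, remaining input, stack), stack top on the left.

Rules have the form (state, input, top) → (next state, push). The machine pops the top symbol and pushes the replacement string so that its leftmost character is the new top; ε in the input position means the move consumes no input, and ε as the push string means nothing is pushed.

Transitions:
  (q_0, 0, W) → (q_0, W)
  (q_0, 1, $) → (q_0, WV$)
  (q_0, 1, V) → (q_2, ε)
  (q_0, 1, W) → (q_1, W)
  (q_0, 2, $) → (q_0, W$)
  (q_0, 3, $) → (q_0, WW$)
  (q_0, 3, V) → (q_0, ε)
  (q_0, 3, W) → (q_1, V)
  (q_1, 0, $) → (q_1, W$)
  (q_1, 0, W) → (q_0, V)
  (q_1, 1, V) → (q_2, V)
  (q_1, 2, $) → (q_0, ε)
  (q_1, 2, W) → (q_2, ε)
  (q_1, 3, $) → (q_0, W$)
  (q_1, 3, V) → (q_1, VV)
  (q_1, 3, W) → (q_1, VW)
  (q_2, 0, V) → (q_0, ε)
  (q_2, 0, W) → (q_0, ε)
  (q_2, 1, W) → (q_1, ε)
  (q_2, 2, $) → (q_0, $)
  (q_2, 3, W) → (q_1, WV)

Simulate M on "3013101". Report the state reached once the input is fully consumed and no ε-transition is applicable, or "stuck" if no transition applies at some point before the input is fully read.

q_1

(q_0, 3013101, $)
  read 3, top $: go to q_0, push WW$ → (q_0, 013101, WW$)
  read 0, top W: go to q_0, push W → (q_0, 13101, WW$)
  read 1, top W: go to q_1, push W → (q_1, 3101, WW$)
  read 3, top W: go to q_1, push VW → (q_1, 101, VWW$)
  read 1, top V: go to q_2, push V → (q_2, 01, VWW$)
  read 0, top V: go to q_0, push ε → (q_0, 1, WW$)
  read 1, top W: go to q_1, push W → (q_1, ε, WW$)
All input consumed; M is in state q_1.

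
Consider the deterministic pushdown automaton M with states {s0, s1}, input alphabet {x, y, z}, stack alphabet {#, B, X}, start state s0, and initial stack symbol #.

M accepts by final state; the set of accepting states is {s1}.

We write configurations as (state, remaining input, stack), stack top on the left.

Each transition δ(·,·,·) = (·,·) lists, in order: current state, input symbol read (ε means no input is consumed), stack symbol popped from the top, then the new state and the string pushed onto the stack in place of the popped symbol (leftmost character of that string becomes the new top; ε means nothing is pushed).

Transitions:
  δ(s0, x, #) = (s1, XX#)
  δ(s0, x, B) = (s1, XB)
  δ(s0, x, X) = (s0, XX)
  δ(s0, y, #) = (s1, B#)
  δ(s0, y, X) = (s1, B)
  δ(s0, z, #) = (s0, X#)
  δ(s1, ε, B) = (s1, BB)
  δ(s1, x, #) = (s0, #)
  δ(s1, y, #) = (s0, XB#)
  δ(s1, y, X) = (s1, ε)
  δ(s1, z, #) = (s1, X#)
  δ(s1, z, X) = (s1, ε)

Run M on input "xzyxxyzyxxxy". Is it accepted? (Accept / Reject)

(s0, xzyxxyzyxxxy, #) ⊢ (s1, zyxxyzyxxxy, XX#) ⊢ (s1, yxxyzyxxxy, X#) ⊢ (s1, xxyzyxxxy, #) ⊢ (s0, xyzyxxxy, #) ⊢ (s1, yzyxxxy, XX#) ⊢ (s1, zyxxxy, X#) ⊢ (s1, yxxxy, #) ⊢ (s0, xxxy, XB#) ⊢ (s0, xxy, XXB#) ⊢ (s0, xy, XXXB#) ⊢ (s0, y, XXXXB#) ⊢ (s1, ε, BXXXB#)
All input consumed; state s1 ∈ F.

Accept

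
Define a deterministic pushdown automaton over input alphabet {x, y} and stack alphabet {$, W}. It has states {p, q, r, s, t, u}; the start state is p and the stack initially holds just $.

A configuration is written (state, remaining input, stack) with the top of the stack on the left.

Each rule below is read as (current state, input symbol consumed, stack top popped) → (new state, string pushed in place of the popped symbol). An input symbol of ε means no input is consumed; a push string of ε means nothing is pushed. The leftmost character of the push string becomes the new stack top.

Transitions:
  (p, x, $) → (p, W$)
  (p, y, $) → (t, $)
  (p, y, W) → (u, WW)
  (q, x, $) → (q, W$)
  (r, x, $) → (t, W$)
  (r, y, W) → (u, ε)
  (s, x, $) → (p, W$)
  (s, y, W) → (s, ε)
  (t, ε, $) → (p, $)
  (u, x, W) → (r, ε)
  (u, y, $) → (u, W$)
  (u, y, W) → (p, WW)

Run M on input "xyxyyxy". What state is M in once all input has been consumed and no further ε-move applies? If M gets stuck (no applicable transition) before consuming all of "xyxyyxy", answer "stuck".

stuck

(p, xyxyyxy, $)
  read x, top $: go to p, push W$ → (p, yxyyxy, W$)
  read y, top W: go to u, push WW → (u, xyyxy, WW$)
  read x, top W: go to r, push ε → (r, yyxy, W$)
  read y, top W: go to u, push ε → (u, yxy, $)
  read y, top $: go to u, push W$ → (u, xy, W$)
  read x, top W: go to r, push ε → (r, y, $)
No transition for (r, y, top $); M blocks with input y remaining.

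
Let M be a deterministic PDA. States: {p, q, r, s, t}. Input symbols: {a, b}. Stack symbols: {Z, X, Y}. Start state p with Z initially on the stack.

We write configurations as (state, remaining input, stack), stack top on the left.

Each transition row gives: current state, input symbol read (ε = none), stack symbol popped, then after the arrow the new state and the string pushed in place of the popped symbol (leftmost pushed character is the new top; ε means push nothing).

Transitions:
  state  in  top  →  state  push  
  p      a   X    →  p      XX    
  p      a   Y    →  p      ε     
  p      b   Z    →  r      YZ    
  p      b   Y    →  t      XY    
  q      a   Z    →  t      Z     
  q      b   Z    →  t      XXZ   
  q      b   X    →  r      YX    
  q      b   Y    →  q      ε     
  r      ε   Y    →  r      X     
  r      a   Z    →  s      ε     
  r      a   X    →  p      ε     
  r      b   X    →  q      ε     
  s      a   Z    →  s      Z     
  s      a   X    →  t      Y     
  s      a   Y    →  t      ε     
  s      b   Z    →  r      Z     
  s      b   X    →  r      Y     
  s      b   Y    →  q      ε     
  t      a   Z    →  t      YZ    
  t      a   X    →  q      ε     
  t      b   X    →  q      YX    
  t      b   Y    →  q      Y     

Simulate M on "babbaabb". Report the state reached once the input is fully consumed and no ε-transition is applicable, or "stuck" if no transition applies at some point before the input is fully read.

(p, babbaabb, Z) ⊢ (r, abbaabb, YZ) ⊢ (r, abbaabb, XZ) ⊢ (p, bbaabb, Z) ⊢ (r, baabb, YZ) ⊢ (r, baabb, XZ) ⊢ (q, aabb, Z) ⊢ (t, abb, Z) ⊢ (t, bb, YZ) ⊢ (q, b, YZ) ⊢ (q, ε, Z)
All input consumed; M is in state q.

q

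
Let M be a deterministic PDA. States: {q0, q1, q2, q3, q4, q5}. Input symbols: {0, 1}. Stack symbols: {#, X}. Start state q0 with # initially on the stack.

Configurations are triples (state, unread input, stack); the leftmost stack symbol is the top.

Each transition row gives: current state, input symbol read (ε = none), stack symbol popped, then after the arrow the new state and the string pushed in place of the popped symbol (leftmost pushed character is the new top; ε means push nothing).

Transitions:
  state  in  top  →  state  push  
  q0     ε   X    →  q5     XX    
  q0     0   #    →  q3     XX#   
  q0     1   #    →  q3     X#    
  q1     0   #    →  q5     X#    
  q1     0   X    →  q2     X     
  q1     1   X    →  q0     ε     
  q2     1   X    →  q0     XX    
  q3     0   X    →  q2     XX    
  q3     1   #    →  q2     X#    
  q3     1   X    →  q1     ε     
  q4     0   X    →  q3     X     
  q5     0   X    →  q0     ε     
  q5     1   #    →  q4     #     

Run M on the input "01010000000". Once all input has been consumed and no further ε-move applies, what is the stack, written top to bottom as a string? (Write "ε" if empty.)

(q0, 01010000000, #)
  read 0, top #: go to q3, push XX# → (q3, 1010000000, XX#)
  read 1, top X: go to q1, push ε → (q1, 010000000, X#)
  read 0, top X: go to q2, push X → (q2, 10000000, X#)
  read 1, top X: go to q0, push XX → (q0, 0000000, XX#)
  ε-move, top X: go to q5, push XX → (q5, 0000000, XXX#)
  read 0, top X: go to q0, push ε → (q0, 000000, XX#)
  ε-move, top X: go to q5, push XX → (q5, 000000, XXX#)
  read 0, top X: go to q0, push ε → (q0, 00000, XX#)
  ε-move, top X: go to q5, push XX → (q5, 00000, XXX#)
  read 0, top X: go to q0, push ε → (q0, 0000, XX#)
  ε-move, top X: go to q5, push XX → (q5, 0000, XXX#)
  read 0, top X: go to q0, push ε → (q0, 000, XX#)
  ε-move, top X: go to q5, push XX → (q5, 000, XXX#)
  read 0, top X: go to q0, push ε → (q0, 00, XX#)
  ε-move, top X: go to q5, push XX → (q5, 00, XXX#)
  read 0, top X: go to q0, push ε → (q0, 0, XX#)
  ε-move, top X: go to q5, push XX → (q5, 0, XXX#)
  read 0, top X: go to q0, push ε → (q0, ε, XX#)
  ε-move, top X: go to q5, push XX → (q5, ε, XXX#)
All input consumed in state q5 with stack XXX#.

XXX#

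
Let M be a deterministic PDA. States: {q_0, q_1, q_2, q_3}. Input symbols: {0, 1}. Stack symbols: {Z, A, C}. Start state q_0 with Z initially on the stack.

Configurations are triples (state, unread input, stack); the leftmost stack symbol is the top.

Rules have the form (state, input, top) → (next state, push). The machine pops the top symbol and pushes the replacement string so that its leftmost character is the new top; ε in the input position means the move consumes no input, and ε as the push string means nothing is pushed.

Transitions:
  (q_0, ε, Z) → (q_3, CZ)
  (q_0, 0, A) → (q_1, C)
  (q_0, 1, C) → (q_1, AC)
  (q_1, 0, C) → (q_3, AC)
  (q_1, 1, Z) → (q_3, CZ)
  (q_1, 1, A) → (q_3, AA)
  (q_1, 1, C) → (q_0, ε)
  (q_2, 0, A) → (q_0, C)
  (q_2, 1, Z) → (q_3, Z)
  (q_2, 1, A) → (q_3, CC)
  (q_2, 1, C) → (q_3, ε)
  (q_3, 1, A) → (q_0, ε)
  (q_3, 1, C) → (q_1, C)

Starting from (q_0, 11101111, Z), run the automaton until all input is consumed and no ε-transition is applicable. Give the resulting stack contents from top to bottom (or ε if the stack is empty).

(q_0, 11101111, Z) ⊢ (q_3, 11101111, CZ) ⊢ (q_1, 1101111, CZ) ⊢ (q_0, 101111, Z) ⊢ (q_3, 101111, CZ) ⊢ (q_1, 01111, CZ) ⊢ (q_3, 1111, ACZ) ⊢ (q_0, 111, CZ) ⊢ (q_1, 11, ACZ) ⊢ (q_3, 1, AACZ) ⊢ (q_0, ε, ACZ)
All input consumed in state q_0 with stack ACZ.

ACZ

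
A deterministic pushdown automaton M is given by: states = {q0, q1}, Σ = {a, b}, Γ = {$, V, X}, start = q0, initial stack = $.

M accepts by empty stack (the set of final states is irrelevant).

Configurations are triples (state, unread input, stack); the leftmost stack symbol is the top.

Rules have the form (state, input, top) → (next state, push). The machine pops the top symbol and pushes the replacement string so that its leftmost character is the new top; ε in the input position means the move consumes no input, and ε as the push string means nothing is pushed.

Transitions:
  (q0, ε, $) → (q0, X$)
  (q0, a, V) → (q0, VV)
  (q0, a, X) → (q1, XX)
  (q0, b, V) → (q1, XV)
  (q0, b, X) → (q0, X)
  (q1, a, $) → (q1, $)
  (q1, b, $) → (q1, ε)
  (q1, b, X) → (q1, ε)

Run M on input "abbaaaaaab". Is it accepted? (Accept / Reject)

Accept

(q0, abbaaaaaab, $)
  ε-move, top $: go to q0, push X$ → (q0, abbaaaaaab, X$)
  read a, top X: go to q1, push XX → (q1, bbaaaaaab, XX$)
  read b, top X: go to q1, push ε → (q1, baaaaaab, X$)
  read b, top X: go to q1, push ε → (q1, aaaaaab, $)
  read a, top $: go to q1, push $ → (q1, aaaaab, $)
  read a, top $: go to q1, push $ → (q1, aaaab, $)
  read a, top $: go to q1, push $ → (q1, aaab, $)
  read a, top $: go to q1, push $ → (q1, aab, $)
  read a, top $: go to q1, push $ → (q1, ab, $)
  read a, top $: go to q1, push $ → (q1, b, $)
  read b, top $: go to q1, push ε → (q1, ε, ε)
All input consumed and the stack is empty.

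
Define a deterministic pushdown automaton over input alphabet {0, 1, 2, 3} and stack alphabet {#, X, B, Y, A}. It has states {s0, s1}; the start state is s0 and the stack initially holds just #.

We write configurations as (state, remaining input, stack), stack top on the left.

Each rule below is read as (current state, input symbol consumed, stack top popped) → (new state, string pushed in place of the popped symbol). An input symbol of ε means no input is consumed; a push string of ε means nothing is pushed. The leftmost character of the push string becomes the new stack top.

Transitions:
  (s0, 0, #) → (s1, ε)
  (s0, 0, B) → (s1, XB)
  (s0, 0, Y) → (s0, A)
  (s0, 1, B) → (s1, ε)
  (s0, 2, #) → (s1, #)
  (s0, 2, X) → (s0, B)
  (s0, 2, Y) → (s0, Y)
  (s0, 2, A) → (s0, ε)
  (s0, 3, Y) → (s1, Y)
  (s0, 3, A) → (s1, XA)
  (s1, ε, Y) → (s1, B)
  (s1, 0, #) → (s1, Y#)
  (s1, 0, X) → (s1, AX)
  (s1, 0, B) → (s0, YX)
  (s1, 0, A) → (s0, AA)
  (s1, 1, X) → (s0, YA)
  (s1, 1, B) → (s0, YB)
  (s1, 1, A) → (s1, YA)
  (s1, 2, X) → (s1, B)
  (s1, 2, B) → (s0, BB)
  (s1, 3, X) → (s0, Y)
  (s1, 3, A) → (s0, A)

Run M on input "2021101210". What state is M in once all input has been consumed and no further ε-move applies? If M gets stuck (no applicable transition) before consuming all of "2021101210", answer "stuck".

stuck

(s0, 2021101210, #) ⊢ (s1, 021101210, #) ⊢ (s1, 21101210, Y#) ⊢ (s1, 21101210, B#) ⊢ (s0, 1101210, BB#) ⊢ (s1, 101210, B#) ⊢ (s0, 01210, YB#) ⊢ (s0, 1210, AB#)
No transition for (s0, 1, top A); M blocks with input 1210 remaining.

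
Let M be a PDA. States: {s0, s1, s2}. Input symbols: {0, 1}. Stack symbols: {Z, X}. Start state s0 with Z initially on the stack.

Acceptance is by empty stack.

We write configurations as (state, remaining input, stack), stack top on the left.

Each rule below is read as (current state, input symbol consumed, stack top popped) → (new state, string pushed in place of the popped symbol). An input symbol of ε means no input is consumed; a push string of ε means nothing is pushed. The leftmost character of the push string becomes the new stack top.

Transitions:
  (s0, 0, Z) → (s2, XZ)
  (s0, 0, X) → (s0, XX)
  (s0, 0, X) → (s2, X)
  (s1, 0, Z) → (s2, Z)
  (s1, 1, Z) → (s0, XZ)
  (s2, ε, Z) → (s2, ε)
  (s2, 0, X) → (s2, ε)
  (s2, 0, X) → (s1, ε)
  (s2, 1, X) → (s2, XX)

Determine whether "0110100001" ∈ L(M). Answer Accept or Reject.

No computation consumes all input and empties the stack.

Reject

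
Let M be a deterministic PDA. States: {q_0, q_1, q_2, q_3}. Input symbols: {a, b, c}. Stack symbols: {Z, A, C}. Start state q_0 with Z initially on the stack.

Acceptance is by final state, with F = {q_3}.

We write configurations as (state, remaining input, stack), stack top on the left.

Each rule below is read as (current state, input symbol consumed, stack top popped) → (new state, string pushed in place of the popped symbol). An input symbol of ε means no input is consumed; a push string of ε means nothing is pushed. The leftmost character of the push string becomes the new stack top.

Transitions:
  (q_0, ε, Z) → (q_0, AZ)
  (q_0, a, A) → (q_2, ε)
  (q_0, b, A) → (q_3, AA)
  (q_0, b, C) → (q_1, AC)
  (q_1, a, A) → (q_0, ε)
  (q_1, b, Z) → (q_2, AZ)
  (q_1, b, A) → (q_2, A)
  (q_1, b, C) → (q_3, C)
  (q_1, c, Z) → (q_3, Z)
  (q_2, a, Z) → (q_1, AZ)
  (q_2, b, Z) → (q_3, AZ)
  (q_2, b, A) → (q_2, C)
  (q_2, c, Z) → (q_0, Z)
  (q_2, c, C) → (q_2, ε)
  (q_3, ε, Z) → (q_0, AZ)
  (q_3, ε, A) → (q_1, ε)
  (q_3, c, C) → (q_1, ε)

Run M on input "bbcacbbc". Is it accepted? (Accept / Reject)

(q_0, bbcacbbc, Z)
  ε-move, top Z: go to q_0, push AZ → (q_0, bbcacbbc, AZ)
  read b, top A: go to q_3, push AA → (q_3, bcacbbc, AAZ)
  ε-move, top A: go to q_1, push ε → (q_1, bcacbbc, AZ)
  read b, top A: go to q_2, push A → (q_2, cacbbc, AZ)
No transition applies at (q_2, cacbbc, AZ); input not fully consumed.

Reject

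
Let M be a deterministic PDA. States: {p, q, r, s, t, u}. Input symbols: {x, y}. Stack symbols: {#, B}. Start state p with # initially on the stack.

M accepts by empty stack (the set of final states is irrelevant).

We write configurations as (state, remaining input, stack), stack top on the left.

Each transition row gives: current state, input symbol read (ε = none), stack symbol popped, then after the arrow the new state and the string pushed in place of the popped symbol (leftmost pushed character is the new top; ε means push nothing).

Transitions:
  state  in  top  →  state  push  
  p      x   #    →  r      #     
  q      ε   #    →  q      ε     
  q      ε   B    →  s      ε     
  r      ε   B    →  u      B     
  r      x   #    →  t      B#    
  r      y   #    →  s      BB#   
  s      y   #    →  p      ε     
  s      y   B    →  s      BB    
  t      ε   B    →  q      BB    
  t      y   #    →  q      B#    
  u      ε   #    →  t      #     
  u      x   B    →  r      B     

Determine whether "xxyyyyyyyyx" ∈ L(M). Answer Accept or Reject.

Reject

(p, xxyyyyyyyyx, #) ⊢ (r, xyyyyyyyyx, #) ⊢ (t, yyyyyyyyx, B#) ⊢ (q, yyyyyyyyx, BB#) ⊢ (s, yyyyyyyyx, B#) ⊢ (s, yyyyyyyx, BB#) ⊢ (s, yyyyyyx, BBB#) ⊢ (s, yyyyyx, BBBB#) ⊢ (s, yyyyx, BBBBB#) ⊢ (s, yyyx, BBBBBB#) ⊢ (s, yyx, BBBBBBB#) ⊢ (s, yx, BBBBBBBB#) ⊢ (s, x, BBBBBBBBB#)
No transition applies at (s, x, BBBBBBBBB#); input not fully consumed.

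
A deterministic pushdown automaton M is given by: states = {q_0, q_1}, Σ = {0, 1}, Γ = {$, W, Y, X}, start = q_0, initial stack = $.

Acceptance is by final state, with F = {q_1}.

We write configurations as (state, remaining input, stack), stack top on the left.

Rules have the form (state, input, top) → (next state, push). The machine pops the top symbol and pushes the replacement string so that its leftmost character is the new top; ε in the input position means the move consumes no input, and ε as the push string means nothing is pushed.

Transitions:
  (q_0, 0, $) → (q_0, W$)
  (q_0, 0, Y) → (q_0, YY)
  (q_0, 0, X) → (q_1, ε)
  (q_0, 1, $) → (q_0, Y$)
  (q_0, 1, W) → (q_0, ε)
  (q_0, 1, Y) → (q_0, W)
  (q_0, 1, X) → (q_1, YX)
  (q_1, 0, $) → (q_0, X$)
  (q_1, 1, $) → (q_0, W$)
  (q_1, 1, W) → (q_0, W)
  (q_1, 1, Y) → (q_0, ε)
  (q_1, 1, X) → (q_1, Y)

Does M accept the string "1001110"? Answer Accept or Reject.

Reject

(q_0, 1001110, $)
  read 1, top $: go to q_0, push Y$ → (q_0, 001110, Y$)
  read 0, top Y: go to q_0, push YY → (q_0, 01110, YY$)
  read 0, top Y: go to q_0, push YY → (q_0, 1110, YYY$)
  read 1, top Y: go to q_0, push W → (q_0, 110, WYY$)
  read 1, top W: go to q_0, push ε → (q_0, 10, YY$)
  read 1, top Y: go to q_0, push W → (q_0, 0, WY$)
No transition applies at (q_0, 0, WY$); input not fully consumed.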